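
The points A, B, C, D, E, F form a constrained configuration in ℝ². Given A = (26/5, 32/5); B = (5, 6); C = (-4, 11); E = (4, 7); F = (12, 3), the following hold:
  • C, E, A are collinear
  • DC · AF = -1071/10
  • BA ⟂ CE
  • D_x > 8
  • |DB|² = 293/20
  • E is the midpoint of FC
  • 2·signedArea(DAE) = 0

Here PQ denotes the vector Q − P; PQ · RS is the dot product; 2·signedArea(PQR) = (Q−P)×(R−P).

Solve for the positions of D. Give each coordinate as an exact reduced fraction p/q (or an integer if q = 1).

1. D_x = 43/5  [2·signedArea(DAE) = 0 ∩ DC · AF = -1071/10]
2. D_y = 47/10  [2·signedArea(DAE) = 0 ∩ DC · AF = -1071/10]
   → D = (43/5, 47/10)

D = (43/5, 47/10)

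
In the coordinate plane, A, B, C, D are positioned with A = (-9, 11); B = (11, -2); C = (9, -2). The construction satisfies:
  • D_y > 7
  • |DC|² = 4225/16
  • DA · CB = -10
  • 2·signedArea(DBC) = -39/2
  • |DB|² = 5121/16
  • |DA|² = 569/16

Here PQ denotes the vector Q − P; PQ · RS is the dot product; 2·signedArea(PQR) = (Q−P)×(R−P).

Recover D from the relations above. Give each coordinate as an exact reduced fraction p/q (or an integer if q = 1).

D = (-4, 31/4)

1. D_x = -4  [2·signedArea(DBC) = -39/2 ∩ DA · CB = -10]
2. D_y = 31/4  [2·signedArea(DBC) = -39/2 ∩ DA · CB = -10]
   → D = (-4, 31/4)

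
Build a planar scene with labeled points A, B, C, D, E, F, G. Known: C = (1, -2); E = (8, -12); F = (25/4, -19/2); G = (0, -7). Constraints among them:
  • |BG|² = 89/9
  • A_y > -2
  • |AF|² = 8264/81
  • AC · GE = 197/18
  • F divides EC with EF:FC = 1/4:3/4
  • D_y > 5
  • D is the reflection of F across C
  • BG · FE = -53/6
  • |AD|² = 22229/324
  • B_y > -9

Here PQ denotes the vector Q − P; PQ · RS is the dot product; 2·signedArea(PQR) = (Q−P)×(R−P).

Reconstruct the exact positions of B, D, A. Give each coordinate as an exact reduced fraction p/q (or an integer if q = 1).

1. B_x = 8/3  [line -7/4·x + 5/2·y + 79/3 = 0 ∩ |BG|² = 89/9]
2. B_y = -26/3  [line -7/4·x + 5/2·y + 79/3 = 0 ∩ |BG|² = 89/9]
   → B = (8/3, -26/3)
3. D_x = -17/4  [D is the reflection of F across C]
4. D_y = 11/2  [D is the reflection of F across C]
   → D = (-17/4, 11/2)
5. A_x = -7/36  [line -8·x + 5·y + 127/18 = 0 ∩ |AF|² = 8264/81]
6. A_y = -31/18  [line -8·x + 5·y + 127/18 = 0 ∩ |AF|² = 8264/81]
   → A = (-7/36, -31/18)

A = (-7/36, -31/18)
B = (8/3, -26/3)
D = (-17/4, 11/2)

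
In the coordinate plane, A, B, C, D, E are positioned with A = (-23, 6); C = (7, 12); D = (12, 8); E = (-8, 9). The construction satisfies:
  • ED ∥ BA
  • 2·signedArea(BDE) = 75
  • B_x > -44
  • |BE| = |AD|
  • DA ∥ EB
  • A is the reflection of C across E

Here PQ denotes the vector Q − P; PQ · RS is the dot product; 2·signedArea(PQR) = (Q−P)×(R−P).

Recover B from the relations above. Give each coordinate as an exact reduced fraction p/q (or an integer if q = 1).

B = (-43, 7)

1. B_x = -43  [ED ∥ BA ∩ DA ∥ EB]
2. B_y = 7  [ED ∥ BA ∩ DA ∥ EB]
   → B = (-43, 7)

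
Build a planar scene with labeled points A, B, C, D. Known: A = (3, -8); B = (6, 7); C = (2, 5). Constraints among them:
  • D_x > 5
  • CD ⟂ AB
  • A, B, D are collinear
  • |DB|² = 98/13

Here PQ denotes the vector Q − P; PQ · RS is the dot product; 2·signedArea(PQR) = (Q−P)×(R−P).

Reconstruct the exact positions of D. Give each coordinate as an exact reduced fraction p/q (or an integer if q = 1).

D = (71/13, 56/13)

1. D_x = 71/13  [A, B, D are collinear ∩ CD ⟂ AB]
2. D_y = 56/13  [A, B, D are collinear ∩ CD ⟂ AB]
   → D = (71/13, 56/13)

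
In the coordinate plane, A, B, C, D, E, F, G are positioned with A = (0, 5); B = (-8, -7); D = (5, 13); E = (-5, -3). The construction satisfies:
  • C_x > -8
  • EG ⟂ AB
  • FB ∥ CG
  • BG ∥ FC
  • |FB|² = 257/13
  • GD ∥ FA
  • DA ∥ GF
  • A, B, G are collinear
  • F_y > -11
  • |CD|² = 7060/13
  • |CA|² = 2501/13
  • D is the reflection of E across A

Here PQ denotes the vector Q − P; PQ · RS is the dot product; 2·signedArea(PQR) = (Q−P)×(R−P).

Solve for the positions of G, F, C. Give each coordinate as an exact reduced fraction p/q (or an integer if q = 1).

1. G_x = -68/13  [A, B, G are collinear ∩ EG ⟂ AB]
2. G_y = -37/13  [A, B, G are collinear ∩ EG ⟂ AB]
   → G = (-68/13, -37/13)
3. F_x = -133/13  [GD ∥ FA ∩ DA ∥ GF]
4. F_y = -141/13  [GD ∥ FA ∩ DA ∥ GF]
   → F = (-133/13, -141/13)
5. C_x = -97/13  [FB ∥ CG ∩ BG ∥ FC]
6. C_y = -87/13  [FB ∥ CG ∩ BG ∥ FC]
   → C = (-97/13, -87/13)

C = (-97/13, -87/13)
F = (-133/13, -141/13)
G = (-68/13, -37/13)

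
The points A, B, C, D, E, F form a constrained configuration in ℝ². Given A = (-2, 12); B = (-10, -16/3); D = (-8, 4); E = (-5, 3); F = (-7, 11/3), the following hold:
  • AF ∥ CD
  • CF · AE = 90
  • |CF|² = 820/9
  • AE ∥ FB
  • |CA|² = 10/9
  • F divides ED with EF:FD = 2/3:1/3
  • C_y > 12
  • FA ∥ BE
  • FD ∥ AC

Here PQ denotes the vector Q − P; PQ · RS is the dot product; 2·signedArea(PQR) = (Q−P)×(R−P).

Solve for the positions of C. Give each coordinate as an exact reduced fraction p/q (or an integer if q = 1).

1. C_x = -3  [AF ∥ CD ∩ FD ∥ AC]
2. C_y = 37/3  [AF ∥ CD ∩ FD ∥ AC]
   → C = (-3, 37/3)

C = (-3, 37/3)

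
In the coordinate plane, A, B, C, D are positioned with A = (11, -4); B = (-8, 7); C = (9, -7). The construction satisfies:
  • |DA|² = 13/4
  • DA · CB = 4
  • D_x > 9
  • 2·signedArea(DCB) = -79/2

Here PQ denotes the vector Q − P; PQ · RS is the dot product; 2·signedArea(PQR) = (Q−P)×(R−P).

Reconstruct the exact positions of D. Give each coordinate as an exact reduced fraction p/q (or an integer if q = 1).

1. D_x = 10  [DA · CB = 4 ∩ 2·signedArea(DCB) = -79/2]
2. D_y = -11/2  [DA · CB = 4 ∩ 2·signedArea(DCB) = -79/2]
   → D = (10, -11/2)

D = (10, -11/2)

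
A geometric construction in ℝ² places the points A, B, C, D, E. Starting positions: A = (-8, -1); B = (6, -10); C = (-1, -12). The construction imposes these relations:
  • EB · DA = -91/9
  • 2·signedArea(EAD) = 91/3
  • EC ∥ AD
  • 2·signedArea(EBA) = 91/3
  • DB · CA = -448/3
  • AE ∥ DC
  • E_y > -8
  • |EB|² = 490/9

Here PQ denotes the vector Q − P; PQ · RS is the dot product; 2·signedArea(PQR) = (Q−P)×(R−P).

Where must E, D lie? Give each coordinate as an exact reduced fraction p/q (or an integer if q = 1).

1. E_x = -1  [line -9·x + -14·y + -349/3 = 0 ∩ |EB|² = 490/9]
2. E_y = -23/3  [line -9·x + -14·y + -349/3 = 0 ∩ |EB|² = 490/9]
   → E = (-1, -23/3)
3. D_x = -8  [AE ∥ DC ∩ EC ∥ AD]
4. D_y = -16/3  [AE ∥ DC ∩ EC ∥ AD]
   → D = (-8, -16/3)

D = (-8, -16/3)
E = (-1, -23/3)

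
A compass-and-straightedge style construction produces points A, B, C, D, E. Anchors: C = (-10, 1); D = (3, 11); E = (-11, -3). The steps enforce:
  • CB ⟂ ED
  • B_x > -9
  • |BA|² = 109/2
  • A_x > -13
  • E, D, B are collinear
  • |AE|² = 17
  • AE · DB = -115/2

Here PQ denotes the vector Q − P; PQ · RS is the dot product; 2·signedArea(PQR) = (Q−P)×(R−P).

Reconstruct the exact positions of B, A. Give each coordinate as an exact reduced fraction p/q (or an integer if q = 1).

A = (-12, -7)
B = (-17/2, -1/2)

1. B_x = -17/2  [E, D, B are collinear ∩ CB ⟂ ED]
2. B_y = -1/2  [E, D, B are collinear ∩ CB ⟂ ED]
   → B = (-17/2, -1/2)
3. A_x = -12  [line 23/2·x + 23/2·y + 437/2 = 0 ∩ |AE|² = 17]
4. A_y = -7  [line 23/2·x + 23/2·y + 437/2 = 0 ∩ |AE|² = 17]
   → A = (-12, -7)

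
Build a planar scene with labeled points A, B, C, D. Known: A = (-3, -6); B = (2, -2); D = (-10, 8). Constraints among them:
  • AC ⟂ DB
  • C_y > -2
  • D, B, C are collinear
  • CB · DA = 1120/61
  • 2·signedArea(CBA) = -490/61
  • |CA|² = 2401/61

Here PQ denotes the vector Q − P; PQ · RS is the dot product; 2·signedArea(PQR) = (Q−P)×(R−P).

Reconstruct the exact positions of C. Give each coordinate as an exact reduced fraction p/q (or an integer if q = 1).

1. C_x = 62/61  [D, B, C are collinear ∩ AC ⟂ DB]
2. C_y = -72/61  [D, B, C are collinear ∩ AC ⟂ DB]
   → C = (62/61, -72/61)

C = (62/61, -72/61)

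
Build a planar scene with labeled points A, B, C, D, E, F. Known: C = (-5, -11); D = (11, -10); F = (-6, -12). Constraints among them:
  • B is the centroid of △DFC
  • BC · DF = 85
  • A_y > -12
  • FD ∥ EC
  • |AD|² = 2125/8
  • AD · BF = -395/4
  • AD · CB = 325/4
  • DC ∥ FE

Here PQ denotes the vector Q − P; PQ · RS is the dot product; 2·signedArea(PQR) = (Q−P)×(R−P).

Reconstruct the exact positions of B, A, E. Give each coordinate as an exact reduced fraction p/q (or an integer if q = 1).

1. B_x = 0  [B is the centroid of △DFC]
2. B_y = -11  [B is the centroid of △DFC]
   → B = (0, -11)
3. A_x = -21/4  [AD · BF = -395/4 ∩ AD · CB = 325/4]
4. A_y = -45/4  [AD · BF = -395/4 ∩ AD · CB = 325/4]
   → A = (-21/4, -45/4)
5. E_x = -22  [FD ∥ EC ∩ DC ∥ FE]
6. E_y = -13  [FD ∥ EC ∩ DC ∥ FE]
   → E = (-22, -13)

A = (-21/4, -45/4)
B = (0, -11)
E = (-22, -13)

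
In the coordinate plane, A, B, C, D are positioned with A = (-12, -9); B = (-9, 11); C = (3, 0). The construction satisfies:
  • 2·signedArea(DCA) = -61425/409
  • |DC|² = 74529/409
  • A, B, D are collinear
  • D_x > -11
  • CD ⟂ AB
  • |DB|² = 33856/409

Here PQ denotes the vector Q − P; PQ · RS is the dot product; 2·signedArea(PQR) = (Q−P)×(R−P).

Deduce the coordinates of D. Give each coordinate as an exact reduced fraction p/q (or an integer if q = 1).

D = (-4233/409, 819/409)

1. D_x = -4233/409  [A, B, D are collinear ∩ CD ⟂ AB]
2. D_y = 819/409  [A, B, D are collinear ∩ CD ⟂ AB]
   → D = (-4233/409, 819/409)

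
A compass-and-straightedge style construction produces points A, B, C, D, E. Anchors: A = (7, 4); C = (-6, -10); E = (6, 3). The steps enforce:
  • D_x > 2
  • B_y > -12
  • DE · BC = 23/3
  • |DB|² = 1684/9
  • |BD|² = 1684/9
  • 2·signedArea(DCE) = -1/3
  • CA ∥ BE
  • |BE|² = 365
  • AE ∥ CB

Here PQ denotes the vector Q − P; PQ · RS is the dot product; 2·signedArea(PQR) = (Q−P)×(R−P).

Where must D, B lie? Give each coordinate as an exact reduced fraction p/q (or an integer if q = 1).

1. B_x = -7  [CA ∥ BE ∩ AE ∥ CB]
2. B_y = -11  [CA ∥ BE ∩ AE ∥ CB]
   → B = (-7, -11)
3. D_x = 7/3  [2·signedArea(DCE) = -1/3 ∩ DE · BC = 23/3]
4. D_y = -1  [2·signedArea(DCE) = -1/3 ∩ DE · BC = 23/3]
   → D = (7/3, -1)

B = (-7, -11)
D = (7/3, -1)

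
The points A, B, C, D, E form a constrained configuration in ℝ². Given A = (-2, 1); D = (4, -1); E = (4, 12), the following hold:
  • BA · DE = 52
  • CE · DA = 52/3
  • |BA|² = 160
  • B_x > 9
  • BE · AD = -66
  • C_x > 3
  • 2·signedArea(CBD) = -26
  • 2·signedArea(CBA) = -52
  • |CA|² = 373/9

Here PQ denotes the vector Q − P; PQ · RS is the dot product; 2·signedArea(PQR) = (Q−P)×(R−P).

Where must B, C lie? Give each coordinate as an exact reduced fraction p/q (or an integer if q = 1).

1. B_x = 10  [BA · DE = 52 ∩ BE · AD = -66]
2. B_y = -3  [BA · DE = 52 ∩ BE · AD = -66]
   → B = (10, -3)
3. C_x = 4  [2·signedArea(CBA) = -52 ∩ CE · DA = 52/3]
4. C_y = 10/3  [2·signedArea(CBA) = -52 ∩ CE · DA = 52/3]
   → C = (4, 10/3)

B = (10, -3)
C = (4, 10/3)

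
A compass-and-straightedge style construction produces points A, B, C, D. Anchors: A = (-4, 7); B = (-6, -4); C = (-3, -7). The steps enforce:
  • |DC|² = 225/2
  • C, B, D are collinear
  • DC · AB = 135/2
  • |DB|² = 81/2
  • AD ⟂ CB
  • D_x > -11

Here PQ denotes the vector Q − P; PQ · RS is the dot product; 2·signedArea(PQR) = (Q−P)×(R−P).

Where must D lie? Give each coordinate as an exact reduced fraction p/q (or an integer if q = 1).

1. D_x = -21/2  [C, B, D are collinear ∩ AD ⟂ CB]
2. D_y = 1/2  [C, B, D are collinear ∩ AD ⟂ CB]
   → D = (-21/2, 1/2)

D = (-21/2, 1/2)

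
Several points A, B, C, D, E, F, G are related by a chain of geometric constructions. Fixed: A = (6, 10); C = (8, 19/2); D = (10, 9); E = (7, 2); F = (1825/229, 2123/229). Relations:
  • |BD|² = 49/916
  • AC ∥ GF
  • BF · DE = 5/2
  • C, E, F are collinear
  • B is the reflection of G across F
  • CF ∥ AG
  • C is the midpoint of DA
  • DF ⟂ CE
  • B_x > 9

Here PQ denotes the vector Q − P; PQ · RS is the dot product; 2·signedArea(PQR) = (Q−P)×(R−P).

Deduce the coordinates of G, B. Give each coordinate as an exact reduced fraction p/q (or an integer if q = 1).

1. G_x = 1367/229  [AC ∥ GF ∩ CF ∥ AG]
2. G_y = 4475/458  [AC ∥ GF ∩ CF ∥ AG]
   → G = (1367/229, 4475/458)
3. B_x = 2283/229  [B is the reflection of G across F]
4. B_y = 4017/458  [B is the reflection of G across F]
   → B = (2283/229, 4017/458)

B = (2283/229, 4017/458)
G = (1367/229, 4475/458)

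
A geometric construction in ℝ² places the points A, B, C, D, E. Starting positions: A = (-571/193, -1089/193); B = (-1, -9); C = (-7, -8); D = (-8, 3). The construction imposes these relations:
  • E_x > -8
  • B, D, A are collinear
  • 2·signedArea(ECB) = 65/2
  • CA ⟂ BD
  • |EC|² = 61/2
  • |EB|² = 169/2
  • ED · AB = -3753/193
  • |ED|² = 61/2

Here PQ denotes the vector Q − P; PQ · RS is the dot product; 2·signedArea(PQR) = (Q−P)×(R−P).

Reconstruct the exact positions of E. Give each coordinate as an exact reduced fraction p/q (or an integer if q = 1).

E = (-15/2, -5/2)

1. E_x = -15/2  [ED · AB = -3753/193 ∩ 2·signedArea(ECB) = 65/2]
2. E_y = -5/2  [ED · AB = -3753/193 ∩ 2·signedArea(ECB) = 65/2]
   → E = (-15/2, -5/2)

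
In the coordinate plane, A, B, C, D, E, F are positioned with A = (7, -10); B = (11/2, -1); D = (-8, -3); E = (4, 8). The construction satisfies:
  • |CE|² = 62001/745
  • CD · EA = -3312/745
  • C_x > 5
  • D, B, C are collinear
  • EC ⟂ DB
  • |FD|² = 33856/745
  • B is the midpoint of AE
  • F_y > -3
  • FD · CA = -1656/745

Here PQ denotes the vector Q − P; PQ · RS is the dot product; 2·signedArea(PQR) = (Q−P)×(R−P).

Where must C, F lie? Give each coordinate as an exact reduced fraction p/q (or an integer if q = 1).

1. C_x = 3976/745  [D, B, C are collinear ∩ EC ⟂ DB]
2. C_y = -763/745  [D, B, C are collinear ∩ EC ⟂ DB]
   → C = (3976/745, -763/745)
3. F_x = -992/745  [line -1239/745·x + 6687/745·y + 2361/149 = 0 ∩ |FD|² = 33856/745]
4. F_y = -1499/745  [line -1239/745·x + 6687/745·y + 2361/149 = 0 ∩ |FD|² = 33856/745]
   → F = (-992/745, -1499/745)

C = (3976/745, -763/745)
F = (-992/745, -1499/745)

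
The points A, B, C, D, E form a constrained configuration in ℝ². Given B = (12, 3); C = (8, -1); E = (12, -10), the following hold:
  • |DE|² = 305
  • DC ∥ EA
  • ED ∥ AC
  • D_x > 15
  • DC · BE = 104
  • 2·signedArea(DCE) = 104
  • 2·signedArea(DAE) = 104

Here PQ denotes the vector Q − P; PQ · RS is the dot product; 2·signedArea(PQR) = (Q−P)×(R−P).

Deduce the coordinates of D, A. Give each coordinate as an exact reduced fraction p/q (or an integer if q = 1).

A = (4, -18)
D = (16, 7)

1. D_x = 16  [2·signedArea(DCE) = 104 ∩ DC · BE = 104]
2. D_y = 7  [2·signedArea(DCE) = 104 ∩ DC · BE = 104]
   → D = (16, 7)
3. A_x = 4  [ED ∥ AC ∩ DC ∥ EA]
4. A_y = -18  [ED ∥ AC ∩ DC ∥ EA]
   → A = (4, -18)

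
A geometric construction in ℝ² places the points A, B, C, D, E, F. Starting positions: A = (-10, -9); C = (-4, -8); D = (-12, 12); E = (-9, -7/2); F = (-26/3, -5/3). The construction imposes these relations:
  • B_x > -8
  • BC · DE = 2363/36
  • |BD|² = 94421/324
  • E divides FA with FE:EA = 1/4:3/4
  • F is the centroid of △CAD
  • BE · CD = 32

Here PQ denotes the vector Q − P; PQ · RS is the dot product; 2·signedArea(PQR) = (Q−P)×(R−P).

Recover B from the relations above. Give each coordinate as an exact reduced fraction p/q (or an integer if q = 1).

1. B_x = -65/9  [BC · DE = 2363/36 ∩ BE · CD = 32]
2. B_y = -79/18  [BC · DE = 2363/36 ∩ BE · CD = 32]
   → B = (-65/9, -79/18)

B = (-65/9, -79/18)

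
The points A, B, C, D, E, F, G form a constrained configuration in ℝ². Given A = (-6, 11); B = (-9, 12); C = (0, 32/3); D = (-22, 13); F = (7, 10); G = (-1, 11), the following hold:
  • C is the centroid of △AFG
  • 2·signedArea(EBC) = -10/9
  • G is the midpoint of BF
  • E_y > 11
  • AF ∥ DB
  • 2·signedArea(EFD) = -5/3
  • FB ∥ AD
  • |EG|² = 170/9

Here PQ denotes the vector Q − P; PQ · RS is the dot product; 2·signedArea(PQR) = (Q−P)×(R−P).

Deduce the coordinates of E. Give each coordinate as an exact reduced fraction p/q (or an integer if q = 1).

E = (-16/3, 34/3)

1. E_x = -16/3  [2·signedArea(EBC) = -10/9 ∩ 2·signedArea(EFD) = -5/3]
2. E_y = 34/3  [2·signedArea(EBC) = -10/9 ∩ 2·signedArea(EFD) = -5/3]
   → E = (-16/3, 34/3)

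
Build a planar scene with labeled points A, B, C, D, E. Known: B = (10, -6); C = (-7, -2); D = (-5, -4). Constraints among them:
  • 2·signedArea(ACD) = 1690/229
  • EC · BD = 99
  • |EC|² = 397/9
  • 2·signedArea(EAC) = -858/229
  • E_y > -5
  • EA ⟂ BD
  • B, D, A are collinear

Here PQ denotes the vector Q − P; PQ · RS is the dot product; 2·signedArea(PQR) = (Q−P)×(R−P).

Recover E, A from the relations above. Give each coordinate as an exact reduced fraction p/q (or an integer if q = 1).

1. A_x = -170/229  [B, D, A are collinear ∩ 2·signedArea(ACD) = 1690/229]
2. A_y = -1046/229  [B, D, A are collinear ∩ 2·signedArea(ACD) = 1690/229]
   → A = (-170/229, -1046/229)
3. E_x = -2/3  [2·signedArea(EAC) = -858/229 ∩ EA ⟂ BD]
4. E_y = -4  [2·signedArea(EAC) = -858/229 ∩ EA ⟂ BD]
   → E = (-2/3, -4)

A = (-170/229, -1046/229)
E = (-2/3, -4)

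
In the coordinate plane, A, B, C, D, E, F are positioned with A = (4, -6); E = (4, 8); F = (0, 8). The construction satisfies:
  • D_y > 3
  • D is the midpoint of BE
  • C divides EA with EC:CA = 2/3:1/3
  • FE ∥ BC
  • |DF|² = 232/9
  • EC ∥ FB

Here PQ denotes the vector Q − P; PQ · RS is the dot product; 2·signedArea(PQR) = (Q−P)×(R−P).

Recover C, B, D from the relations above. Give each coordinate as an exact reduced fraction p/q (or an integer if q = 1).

1. C_x = 4  [C divides EA with EC:CA = 2/3:1/3]
2. C_y = -4/3  [C divides EA with EC:CA = 2/3:1/3]
   → C = (4, -4/3)
3. B_x = 0  [FE ∥ BC ∩ EC ∥ FB]
4. B_y = -4/3  [FE ∥ BC ∩ EC ∥ FB]
   → B = (0, -4/3)
5. D_x = 2  [D is the midpoint of BE]
6. D_y = 10/3  [D is the midpoint of BE]
   → D = (2, 10/3)

B = (0, -4/3)
C = (4, -4/3)
D = (2, 10/3)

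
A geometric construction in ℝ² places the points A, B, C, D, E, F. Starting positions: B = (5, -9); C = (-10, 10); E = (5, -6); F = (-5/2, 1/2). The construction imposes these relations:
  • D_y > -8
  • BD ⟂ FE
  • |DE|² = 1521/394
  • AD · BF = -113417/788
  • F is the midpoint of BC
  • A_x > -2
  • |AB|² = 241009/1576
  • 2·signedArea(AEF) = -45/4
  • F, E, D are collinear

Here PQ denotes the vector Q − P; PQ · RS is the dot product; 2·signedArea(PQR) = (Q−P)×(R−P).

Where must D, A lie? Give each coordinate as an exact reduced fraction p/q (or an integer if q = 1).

1. D_x = 2555/394  [F, E, D are collinear ∩ BD ⟂ FE]
2. D_y = -2871/394  [F, E, D are collinear ∩ BD ⟂ FE]
   → D = (2555/394, -2871/394)
3. A_x = -1385/788  [2·signedArea(AEF) = -45/4 ∩ AD · BF = -113417/788]
4. A_y = 1069/788  [2·signedArea(AEF) = -45/4 ∩ AD · BF = -113417/788]
   → A = (-1385/788, 1069/788)

A = (-1385/788, 1069/788)
D = (2555/394, -2871/394)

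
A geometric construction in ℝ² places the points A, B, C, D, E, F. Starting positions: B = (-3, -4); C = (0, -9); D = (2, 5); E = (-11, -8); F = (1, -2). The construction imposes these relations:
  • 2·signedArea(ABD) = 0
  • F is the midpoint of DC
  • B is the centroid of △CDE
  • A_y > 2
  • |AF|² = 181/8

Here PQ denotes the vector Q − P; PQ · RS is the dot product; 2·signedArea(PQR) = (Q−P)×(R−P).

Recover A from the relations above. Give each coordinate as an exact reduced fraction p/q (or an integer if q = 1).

A = (3/4, 11/4)

1. A_x = 3/4  [line -9·x + 5·y + -7 = 0 ∩ |AF|² = 181/8]
2. A_y = 11/4  [line -9·x + 5·y + -7 = 0 ∩ |AF|² = 181/8]
   → A = (3/4, 11/4)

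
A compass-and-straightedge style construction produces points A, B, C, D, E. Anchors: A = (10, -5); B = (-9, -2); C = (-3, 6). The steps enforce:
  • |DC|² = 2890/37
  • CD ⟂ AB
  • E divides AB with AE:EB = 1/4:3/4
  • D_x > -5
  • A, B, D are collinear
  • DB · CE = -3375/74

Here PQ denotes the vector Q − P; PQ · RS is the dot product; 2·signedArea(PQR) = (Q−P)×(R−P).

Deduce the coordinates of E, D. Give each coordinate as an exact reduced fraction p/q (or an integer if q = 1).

D = (-162/37, -101/37)
E = (21/4, -17/4)

1. E_x = 21/4  [E divides AB with AE:EB = 1/4:3/4]
2. E_y = -17/4  [E divides AB with AE:EB = 1/4:3/4]
   → E = (21/4, -17/4)
3. D_x = -162/37  [A, B, D are collinear ∩ CD ⟂ AB]
4. D_y = -101/37  [A, B, D are collinear ∩ CD ⟂ AB]
   → D = (-162/37, -101/37)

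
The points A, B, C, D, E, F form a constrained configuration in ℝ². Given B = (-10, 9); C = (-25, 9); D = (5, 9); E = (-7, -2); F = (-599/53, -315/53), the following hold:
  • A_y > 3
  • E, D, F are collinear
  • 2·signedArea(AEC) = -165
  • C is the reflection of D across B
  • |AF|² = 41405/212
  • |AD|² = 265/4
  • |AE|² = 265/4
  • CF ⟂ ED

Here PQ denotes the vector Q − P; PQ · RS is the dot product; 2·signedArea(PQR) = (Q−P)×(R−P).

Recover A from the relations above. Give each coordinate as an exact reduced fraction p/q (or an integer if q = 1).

1. A_x = -1  [line -11·x + -18·y + 52 = 0 ∩ |AD|² = 265/4]
2. A_y = 7/2  [line -11·x + -18·y + 52 = 0 ∩ |AD|² = 265/4]
   → A = (-1, 7/2)

A = (-1, 7/2)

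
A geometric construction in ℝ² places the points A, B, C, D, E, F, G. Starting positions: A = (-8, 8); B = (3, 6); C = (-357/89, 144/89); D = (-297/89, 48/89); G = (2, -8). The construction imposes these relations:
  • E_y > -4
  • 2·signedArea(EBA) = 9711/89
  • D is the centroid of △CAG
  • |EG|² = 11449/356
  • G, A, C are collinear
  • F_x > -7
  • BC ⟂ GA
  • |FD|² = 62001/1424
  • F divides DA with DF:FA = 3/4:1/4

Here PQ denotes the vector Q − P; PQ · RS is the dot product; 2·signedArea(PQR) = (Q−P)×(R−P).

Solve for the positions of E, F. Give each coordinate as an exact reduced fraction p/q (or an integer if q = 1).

E = (-179/178, -284/89)
F = (-2433/356, 546/89)

1. E_x = -179/178  [line -2·x + -11·y + -3303/89 = 0 ∩ |EG|² = 11449/356]
2. E_y = -284/89  [line -2·x + -11·y + -3303/89 = 0 ∩ |EG|² = 11449/356]
   → E = (-179/178, -284/89)
3. F_x = -2433/356  [F divides DA with DF:FA = 3/4:1/4]
4. F_y = 546/89  [F divides DA with DF:FA = 3/4:1/4]
   → F = (-2433/356, 546/89)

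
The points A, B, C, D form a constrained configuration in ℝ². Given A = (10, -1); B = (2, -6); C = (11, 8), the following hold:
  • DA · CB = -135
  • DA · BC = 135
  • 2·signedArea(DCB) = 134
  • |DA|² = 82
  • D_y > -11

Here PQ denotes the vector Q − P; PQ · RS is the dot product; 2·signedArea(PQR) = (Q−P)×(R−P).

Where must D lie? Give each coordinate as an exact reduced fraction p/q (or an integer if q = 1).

D = (9, -10)

1. D_x = 9  [2·signedArea(DCB) = 134 ∩ DA · CB = -135]
2. D_y = -10  [2·signedArea(DCB) = 134 ∩ DA · CB = -135]
   → D = (9, -10)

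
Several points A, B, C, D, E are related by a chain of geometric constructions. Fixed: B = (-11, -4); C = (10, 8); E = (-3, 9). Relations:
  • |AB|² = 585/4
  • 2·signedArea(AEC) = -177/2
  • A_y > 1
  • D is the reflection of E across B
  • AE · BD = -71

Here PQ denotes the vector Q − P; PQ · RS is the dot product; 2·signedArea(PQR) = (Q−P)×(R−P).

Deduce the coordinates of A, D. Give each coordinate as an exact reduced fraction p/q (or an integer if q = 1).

1. D_x = -19  [D is the reflection of E across B]
2. D_y = -17  [D is the reflection of E across B]
   → D = (-19, -17)
3. A_x = -1/2  [AE · BD = -71 ∩ 2·signedArea(AEC) = -177/2]
4. A_y = 2  [AE · BD = -71 ∩ 2·signedArea(AEC) = -177/2]
   → A = (-1/2, 2)

A = (-1/2, 2)
D = (-19, -17)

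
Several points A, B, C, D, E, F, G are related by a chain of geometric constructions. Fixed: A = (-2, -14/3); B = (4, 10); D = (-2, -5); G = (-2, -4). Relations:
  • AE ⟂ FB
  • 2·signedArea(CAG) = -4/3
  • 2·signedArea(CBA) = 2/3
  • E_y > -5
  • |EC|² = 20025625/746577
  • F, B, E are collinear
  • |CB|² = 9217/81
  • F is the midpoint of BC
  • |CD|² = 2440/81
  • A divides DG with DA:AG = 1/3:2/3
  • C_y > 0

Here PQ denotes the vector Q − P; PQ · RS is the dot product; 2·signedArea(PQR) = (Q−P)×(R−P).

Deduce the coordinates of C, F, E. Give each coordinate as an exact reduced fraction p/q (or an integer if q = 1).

C = (0, 1/9)
E = (-17900/9217, -129686/27651)
F = (2, 91/18)

1. C_x = 0  [2·signedArea(CAG) = -4/3 ∩ 2·signedArea(CBA) = 2/3]
2. C_y = 1/9  [2·signedArea(CAG) = -4/3 ∩ 2·signedArea(CBA) = 2/3]
   → C = (0, 1/9)
3. F_x = 2  [F is the midpoint of BC]
4. F_y = 91/18  [F is the midpoint of BC]
   → F = (2, 91/18)
5. E_x = -17900/9217  [F, B, E are collinear ∩ AE ⟂ FB]
6. E_y = -129686/27651  [F, B, E are collinear ∩ AE ⟂ FB]
   → E = (-17900/9217, -129686/27651)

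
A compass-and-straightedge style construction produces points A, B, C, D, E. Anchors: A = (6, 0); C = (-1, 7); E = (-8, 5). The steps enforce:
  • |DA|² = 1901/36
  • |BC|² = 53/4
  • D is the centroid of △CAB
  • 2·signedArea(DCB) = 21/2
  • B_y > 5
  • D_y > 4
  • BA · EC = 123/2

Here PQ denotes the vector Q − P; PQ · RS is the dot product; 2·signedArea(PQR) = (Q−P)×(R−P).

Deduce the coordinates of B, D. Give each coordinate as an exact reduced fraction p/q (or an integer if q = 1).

B = (-9/2, 6)
D = (1/6, 13/3)

1. B_x = -9/2  [line -7·x + -2·y + -39/2 = 0 ∩ |BC|² = 53/4]
2. B_y = 6  [line -7·x + -2·y + -39/2 = 0 ∩ |BC|² = 53/4]
   → B = (-9/2, 6)
3. D_x = 1/6  [D is the centroid of △CAB]
4. D_y = 13/3  [D is the centroid of △CAB]
   → D = (1/6, 13/3)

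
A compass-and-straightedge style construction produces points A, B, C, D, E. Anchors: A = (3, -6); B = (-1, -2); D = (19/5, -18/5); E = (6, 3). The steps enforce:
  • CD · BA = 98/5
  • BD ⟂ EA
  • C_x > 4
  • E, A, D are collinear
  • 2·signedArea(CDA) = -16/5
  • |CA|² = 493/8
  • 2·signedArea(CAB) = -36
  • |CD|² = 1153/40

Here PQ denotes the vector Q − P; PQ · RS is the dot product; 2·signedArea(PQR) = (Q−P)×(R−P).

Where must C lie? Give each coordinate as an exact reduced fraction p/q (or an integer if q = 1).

C = (17/4, 7/4)

1. C_x = 17/4  [2·signedArea(CDA) = -16/5 ∩ CD · BA = 98/5]
2. C_y = 7/4  [2·signedArea(CDA) = -16/5 ∩ CD · BA = 98/5]
   → C = (17/4, 7/4)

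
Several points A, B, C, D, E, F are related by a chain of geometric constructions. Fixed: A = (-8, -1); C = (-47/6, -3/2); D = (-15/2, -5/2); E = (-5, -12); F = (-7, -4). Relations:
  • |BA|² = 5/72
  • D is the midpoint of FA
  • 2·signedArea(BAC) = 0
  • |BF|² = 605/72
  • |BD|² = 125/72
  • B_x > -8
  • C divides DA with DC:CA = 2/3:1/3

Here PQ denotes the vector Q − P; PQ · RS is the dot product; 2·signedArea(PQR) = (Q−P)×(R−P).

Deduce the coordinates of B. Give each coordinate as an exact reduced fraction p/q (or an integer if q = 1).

1. B_x = -95/12  [line 1/2·x + 1/6·y + 25/6 = 0 ∩ |BA|² = 5/72]
2. B_y = -5/4  [line 1/2·x + 1/6·y + 25/6 = 0 ∩ |BA|² = 5/72]
   → B = (-95/12, -5/4)

B = (-95/12, -5/4)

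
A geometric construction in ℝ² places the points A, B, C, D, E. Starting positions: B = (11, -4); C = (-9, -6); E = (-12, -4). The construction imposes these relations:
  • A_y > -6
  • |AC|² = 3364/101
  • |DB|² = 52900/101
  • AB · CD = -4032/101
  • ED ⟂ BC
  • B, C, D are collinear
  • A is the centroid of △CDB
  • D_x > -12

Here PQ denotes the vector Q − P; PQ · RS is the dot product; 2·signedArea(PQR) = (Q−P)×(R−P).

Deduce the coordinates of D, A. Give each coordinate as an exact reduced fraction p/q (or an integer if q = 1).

1. D_x = -1189/101  [B, C, D are collinear ∩ ED ⟂ BC]
2. D_y = -634/101  [B, C, D are collinear ∩ ED ⟂ BC]
   → D = (-1189/101, -634/101)
3. A_x = -329/101  [A is the centroid of △CDB]
4. A_y = -548/101  [A is the centroid of △CDB]
   → A = (-329/101, -548/101)

A = (-329/101, -548/101)
D = (-1189/101, -634/101)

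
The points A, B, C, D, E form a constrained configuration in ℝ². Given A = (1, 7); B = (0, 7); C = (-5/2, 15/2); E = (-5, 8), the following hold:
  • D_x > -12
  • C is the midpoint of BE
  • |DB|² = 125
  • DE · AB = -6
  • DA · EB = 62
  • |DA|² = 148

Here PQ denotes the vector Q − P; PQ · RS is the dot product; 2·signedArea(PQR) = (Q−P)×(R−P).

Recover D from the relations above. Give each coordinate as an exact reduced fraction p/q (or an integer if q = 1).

D = (-11, 9)

1. D_x = -11  [DE · AB = -6 ∩ DA · EB = 62]
2. D_y = 9  [DE · AB = -6 ∩ DA · EB = 62]
   → D = (-11, 9)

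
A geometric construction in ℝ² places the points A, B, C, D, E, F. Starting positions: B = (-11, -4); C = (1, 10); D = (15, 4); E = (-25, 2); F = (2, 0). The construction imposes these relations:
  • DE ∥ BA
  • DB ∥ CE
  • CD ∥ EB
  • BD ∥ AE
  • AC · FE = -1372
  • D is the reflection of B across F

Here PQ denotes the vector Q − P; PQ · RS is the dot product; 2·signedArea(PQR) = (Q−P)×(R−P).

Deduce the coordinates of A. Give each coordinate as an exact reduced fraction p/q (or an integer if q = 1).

A = (-51, -6)

1. A_x = -51  [BD ∥ AE ∩ DE ∥ BA]
2. A_y = -6  [BD ∥ AE ∩ DE ∥ BA]
   → A = (-51, -6)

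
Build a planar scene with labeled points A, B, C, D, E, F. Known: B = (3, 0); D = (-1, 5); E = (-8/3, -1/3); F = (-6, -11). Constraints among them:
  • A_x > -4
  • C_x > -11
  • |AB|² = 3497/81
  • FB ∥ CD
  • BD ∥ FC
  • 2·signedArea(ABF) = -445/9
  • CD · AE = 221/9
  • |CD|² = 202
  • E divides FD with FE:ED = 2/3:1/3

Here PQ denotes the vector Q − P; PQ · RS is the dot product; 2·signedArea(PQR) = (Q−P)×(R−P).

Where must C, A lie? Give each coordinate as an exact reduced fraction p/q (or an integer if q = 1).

1. C_x = -10  [FB ∥ CD ∩ BD ∥ FC]
2. C_y = -6  [FB ∥ CD ∩ BD ∥ FC]
   → C = (-10, -6)
3. A_x = -29/9  [2·signedArea(ABF) = -445/9 ∩ CD · AE = 221/9]
4. A_y = -19/9  [2·signedArea(ABF) = -445/9 ∩ CD · AE = 221/9]
   → A = (-29/9, -19/9)

A = (-29/9, -19/9)
C = (-10, -6)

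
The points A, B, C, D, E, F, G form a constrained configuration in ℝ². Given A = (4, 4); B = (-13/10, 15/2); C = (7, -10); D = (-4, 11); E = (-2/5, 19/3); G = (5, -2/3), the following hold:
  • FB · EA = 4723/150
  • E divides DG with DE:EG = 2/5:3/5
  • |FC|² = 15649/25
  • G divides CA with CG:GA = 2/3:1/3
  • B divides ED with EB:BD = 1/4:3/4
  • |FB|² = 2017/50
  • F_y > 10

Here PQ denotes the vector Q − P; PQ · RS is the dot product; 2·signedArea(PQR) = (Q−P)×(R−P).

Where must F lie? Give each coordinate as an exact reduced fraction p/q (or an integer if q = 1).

1. F_x = -33/5  [line -22/5·x + 7/3·y + -4103/75 = 0 ∩ |FC|² = 15649/25]
2. F_y = 11  [line -22/5·x + 7/3·y + -4103/75 = 0 ∩ |FC|² = 15649/25]
   → F = (-33/5, 11)

F = (-33/5, 11)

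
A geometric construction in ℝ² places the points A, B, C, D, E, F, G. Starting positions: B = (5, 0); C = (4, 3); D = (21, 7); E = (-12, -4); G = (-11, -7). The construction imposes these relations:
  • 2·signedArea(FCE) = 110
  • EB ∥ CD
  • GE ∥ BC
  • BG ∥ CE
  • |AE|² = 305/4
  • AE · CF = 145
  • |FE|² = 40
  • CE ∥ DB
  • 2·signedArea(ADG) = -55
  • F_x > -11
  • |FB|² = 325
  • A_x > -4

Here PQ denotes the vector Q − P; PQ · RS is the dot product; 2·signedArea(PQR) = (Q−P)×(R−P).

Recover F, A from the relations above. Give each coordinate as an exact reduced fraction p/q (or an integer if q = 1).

1. A_x = -7/2  [line 14·x + -32·y + -15 = 0 ∩ |AE|² = 305/4]
2. A_y = -2  [line 14·x + -32·y + -15 = 0 ∩ |AE|² = 305/4]
   → A = (-7/2, -2)
3. F_x = -10  [2·signedArea(FCE) = 110 ∩ AE · CF = 145]
4. F_y = -10  [2·signedArea(FCE) = 110 ∩ AE · CF = 145]
   → F = (-10, -10)

A = (-7/2, -2)
F = (-10, -10)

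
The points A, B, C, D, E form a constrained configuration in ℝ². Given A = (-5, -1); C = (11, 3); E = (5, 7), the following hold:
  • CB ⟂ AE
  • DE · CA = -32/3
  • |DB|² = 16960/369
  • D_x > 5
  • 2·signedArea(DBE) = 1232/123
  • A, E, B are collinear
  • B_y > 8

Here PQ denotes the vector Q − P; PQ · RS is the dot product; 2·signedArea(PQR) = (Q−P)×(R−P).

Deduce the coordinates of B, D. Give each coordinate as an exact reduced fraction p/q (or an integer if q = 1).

B = (275/41, 343/41)
D = (17/3, 5/3)

1. B_x = 275/41  [A, E, B are collinear ∩ CB ⟂ AE]
2. B_y = 343/41  [A, E, B are collinear ∩ CB ⟂ AE]
   → B = (275/41, 343/41)
3. D_x = 17/3  [2·signedArea(DBE) = 1232/123 ∩ DE · CA = -32/3]
4. D_y = 5/3  [2·signedArea(DBE) = 1232/123 ∩ DE · CA = -32/3]
   → D = (17/3, 5/3)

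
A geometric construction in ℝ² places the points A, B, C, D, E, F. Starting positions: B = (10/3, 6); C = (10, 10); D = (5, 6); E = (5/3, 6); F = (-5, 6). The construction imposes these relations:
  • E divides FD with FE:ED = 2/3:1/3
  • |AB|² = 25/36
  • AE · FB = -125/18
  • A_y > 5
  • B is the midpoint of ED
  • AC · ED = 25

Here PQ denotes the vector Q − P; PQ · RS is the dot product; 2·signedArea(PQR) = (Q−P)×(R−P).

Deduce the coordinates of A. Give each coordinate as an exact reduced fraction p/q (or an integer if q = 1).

A = (5/2, 6)

1. A_x = 5/2  [AE · FB = -125/18]
2. A_y = 6  [|AB|² = 25/36]
   → A = (5/2, 6)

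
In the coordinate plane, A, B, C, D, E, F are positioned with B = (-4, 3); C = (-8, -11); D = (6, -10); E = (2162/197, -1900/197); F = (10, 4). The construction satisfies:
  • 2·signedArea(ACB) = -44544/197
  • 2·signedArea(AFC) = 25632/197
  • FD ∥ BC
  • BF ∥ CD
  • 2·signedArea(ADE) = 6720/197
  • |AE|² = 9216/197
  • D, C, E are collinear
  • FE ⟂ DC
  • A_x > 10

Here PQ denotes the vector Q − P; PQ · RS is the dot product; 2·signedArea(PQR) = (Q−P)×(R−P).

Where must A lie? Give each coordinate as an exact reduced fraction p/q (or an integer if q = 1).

1. A_x = 2066/197  [2·signedArea(ACB) = -44544/197 ∩ 2·signedArea(ADE) = 6720/197]
2. A_y = -556/197  [2·signedArea(ACB) = -44544/197 ∩ 2·signedArea(ADE) = 6720/197]
   → A = (2066/197, -556/197)

A = (2066/197, -556/197)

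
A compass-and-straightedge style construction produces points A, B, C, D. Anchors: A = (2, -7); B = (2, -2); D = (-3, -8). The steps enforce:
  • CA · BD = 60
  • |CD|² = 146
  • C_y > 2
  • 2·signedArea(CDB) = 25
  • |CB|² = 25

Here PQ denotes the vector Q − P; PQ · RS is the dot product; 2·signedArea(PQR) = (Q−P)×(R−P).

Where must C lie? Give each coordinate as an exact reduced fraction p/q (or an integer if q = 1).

C = (2, 3)

1. C_x = 2  [2·signedArea(CDB) = 25 ∩ CA · BD = 60]
2. C_y = 3  [2·signedArea(CDB) = 25 ∩ CA · BD = 60]
   → C = (2, 3)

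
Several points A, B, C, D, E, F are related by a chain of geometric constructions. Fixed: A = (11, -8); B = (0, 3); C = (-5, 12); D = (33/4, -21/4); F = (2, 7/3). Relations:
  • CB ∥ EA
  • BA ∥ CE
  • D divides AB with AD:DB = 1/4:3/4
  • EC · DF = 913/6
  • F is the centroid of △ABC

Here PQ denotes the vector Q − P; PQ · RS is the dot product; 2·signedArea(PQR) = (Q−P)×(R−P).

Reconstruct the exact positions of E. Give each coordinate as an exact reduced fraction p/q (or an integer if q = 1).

E = (6, 1)

1. E_x = 6  [CB ∥ EA ∩ BA ∥ CE]
2. E_y = 1  [CB ∥ EA ∩ BA ∥ CE]
   → E = (6, 1)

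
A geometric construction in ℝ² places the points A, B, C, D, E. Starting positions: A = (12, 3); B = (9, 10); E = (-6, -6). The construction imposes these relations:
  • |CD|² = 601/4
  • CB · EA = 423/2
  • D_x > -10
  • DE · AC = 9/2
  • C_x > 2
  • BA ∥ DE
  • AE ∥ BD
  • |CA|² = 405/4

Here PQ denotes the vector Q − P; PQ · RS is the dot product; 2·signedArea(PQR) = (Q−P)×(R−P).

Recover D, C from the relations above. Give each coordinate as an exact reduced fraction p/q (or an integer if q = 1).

C = (3, -3/2)
D = (-9, 1)

1. D_x = -9  [BA ∥ DE ∩ AE ∥ BD]
2. D_y = 1  [BA ∥ DE ∩ AE ∥ BD]
   → D = (-9, 1)
3. C_x = 3  [CB · EA = 423/2 ∩ DE · AC = 9/2]
4. C_y = -3/2  [CB · EA = 423/2 ∩ DE · AC = 9/2]
   → C = (3, -3/2)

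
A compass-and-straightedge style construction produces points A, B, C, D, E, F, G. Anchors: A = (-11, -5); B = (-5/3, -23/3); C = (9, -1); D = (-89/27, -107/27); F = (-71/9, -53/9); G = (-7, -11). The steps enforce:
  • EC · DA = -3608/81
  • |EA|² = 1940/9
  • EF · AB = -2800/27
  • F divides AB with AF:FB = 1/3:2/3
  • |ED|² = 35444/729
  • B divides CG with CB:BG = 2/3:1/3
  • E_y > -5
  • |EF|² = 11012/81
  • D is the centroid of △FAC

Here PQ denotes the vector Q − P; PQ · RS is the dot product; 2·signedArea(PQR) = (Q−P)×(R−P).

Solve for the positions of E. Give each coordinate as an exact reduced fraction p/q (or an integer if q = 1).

1. E_x = 11/3  [EC · DA = -3608/81 ∩ EF · AB = -2800/27]
2. E_y = -13/3  [EC · DA = -3608/81 ∩ EF · AB = -2800/27]
   → E = (11/3, -13/3)

E = (11/3, -13/3)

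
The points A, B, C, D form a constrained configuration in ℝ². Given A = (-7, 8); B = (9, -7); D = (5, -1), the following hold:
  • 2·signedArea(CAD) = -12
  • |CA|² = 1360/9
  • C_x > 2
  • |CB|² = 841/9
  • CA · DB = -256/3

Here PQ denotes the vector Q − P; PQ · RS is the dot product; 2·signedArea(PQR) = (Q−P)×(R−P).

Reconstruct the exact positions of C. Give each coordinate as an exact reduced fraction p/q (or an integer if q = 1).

C = (7/3, 0)

1. C_x = 7/3  [CA · DB = -256/3 ∩ 2·signedArea(CAD) = -12]
2. C_y = 0  [CA · DB = -256/3 ∩ 2·signedArea(CAD) = -12]
   → C = (7/3, 0)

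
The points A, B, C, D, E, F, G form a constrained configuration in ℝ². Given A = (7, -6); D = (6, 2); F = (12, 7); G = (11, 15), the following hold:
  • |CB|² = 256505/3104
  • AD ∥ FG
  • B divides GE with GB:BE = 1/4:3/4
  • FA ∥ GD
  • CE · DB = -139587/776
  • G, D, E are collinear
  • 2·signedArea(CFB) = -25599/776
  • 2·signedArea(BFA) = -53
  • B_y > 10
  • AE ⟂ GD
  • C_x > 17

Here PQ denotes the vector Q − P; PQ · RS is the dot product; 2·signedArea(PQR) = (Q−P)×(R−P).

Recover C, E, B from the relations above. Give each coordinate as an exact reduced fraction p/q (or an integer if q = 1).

1. E_x = 669/194  [G, D, E are collinear ∩ AE ⟂ GD]
2. E_y = -899/194  [G, D, E are collinear ∩ AE ⟂ GD]
   → E = (669/194, -899/194)
3. B_x = 7071/776  [B divides GE with GB:BE = 1/4:3/4]
4. B_y = 7831/776  [B divides GE with GB:BE = 1/4:3/4]
   → B = (7071/776, 7831/776)
5. C_x = 18  [2·signedArea(CFB) = -25599/776 ∩ CE · DB = -139587/776]
6. C_y = 12  [2·signedArea(CFB) = -25599/776 ∩ CE · DB = -139587/776]
   → C = (18, 12)

B = (7071/776, 7831/776)
C = (18, 12)
E = (669/194, -899/194)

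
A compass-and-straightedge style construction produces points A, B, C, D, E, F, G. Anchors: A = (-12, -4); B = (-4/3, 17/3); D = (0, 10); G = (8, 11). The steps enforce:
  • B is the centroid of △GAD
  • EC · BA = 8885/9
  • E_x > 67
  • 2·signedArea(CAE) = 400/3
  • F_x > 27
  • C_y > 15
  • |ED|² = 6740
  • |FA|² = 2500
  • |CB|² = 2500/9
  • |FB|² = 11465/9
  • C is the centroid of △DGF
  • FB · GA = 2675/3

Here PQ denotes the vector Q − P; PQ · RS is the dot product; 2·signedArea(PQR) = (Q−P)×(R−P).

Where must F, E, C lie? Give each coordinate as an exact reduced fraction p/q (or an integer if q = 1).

C = (12, 47/3)
E = (68, 56)
F = (28, 26)

1. F_x = 28  [line 20·x + 15·y + -950 = 0 ∩ |FA|² = 2500]
2. F_y = 26  [line 20·x + 15·y + -950 = 0 ∩ |FA|² = 2500]
   → F = (28, 26)
3. C_x = 12  [C is the centroid of △DGF]
4. C_y = 47/3  [C is the centroid of △DGF]
   → C = (12, 47/3)
5. E_x = 68  [EC · BA = 8885/9 ∩ 2·signedArea(CAE) = 400/3]
6. E_y = 56  [EC · BA = 8885/9 ∩ 2·signedArea(CAE) = 400/3]
   → E = (68, 56)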